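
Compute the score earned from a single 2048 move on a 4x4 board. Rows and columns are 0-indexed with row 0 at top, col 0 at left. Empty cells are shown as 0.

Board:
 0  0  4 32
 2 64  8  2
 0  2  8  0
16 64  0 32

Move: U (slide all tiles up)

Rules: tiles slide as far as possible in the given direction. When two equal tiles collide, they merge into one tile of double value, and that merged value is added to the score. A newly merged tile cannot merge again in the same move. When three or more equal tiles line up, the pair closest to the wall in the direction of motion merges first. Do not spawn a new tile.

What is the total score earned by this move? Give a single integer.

Answer: 16

Derivation:
Slide up:
col 0: [0, 2, 0, 16] -> [2, 16, 0, 0]  score +0 (running 0)
col 1: [0, 64, 2, 64] -> [64, 2, 64, 0]  score +0 (running 0)
col 2: [4, 8, 8, 0] -> [4, 16, 0, 0]  score +16 (running 16)
col 3: [32, 2, 0, 32] -> [32, 2, 32, 0]  score +0 (running 16)
Board after move:
 2 64  4 32
16  2 16  2
 0 64  0 32
 0  0  0  0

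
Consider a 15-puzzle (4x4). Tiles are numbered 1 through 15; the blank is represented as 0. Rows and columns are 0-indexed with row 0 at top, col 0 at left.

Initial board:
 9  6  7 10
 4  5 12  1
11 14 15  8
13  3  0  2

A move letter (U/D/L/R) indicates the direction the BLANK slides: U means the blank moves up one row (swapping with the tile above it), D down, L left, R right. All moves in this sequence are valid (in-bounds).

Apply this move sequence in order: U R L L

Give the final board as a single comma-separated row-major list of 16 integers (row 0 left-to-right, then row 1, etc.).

After move 1 (U):
 9  6  7 10
 4  5 12  1
11 14  0  8
13  3 15  2

After move 2 (R):
 9  6  7 10
 4  5 12  1
11 14  8  0
13  3 15  2

After move 3 (L):
 9  6  7 10
 4  5 12  1
11 14  0  8
13  3 15  2

After move 4 (L):
 9  6  7 10
 4  5 12  1
11  0 14  8
13  3 15  2

Answer: 9, 6, 7, 10, 4, 5, 12, 1, 11, 0, 14, 8, 13, 3, 15, 2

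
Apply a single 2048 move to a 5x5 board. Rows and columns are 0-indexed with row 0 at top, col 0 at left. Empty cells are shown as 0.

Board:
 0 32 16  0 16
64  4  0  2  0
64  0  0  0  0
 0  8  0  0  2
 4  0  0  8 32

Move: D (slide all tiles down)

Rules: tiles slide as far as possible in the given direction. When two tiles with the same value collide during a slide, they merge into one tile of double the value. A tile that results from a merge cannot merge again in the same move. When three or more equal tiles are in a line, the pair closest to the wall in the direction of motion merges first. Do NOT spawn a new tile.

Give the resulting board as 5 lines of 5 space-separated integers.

Answer:   0   0   0   0   0
  0   0   0   0   0
  0  32   0   0  16
128   4   0   2   2
  4   8  16   8  32

Derivation:
Slide down:
col 0: [0, 64, 64, 0, 4] -> [0, 0, 0, 128, 4]
col 1: [32, 4, 0, 8, 0] -> [0, 0, 32, 4, 8]
col 2: [16, 0, 0, 0, 0] -> [0, 0, 0, 0, 16]
col 3: [0, 2, 0, 0, 8] -> [0, 0, 0, 2, 8]
col 4: [16, 0, 0, 2, 32] -> [0, 0, 16, 2, 32]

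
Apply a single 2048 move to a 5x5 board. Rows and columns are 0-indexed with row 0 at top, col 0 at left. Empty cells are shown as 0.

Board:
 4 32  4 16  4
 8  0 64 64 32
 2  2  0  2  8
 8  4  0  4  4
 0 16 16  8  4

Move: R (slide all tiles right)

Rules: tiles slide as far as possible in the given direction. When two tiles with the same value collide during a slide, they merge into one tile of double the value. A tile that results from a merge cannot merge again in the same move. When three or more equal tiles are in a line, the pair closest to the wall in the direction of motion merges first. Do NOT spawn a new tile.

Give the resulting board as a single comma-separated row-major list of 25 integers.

Slide right:
row 0: [4, 32, 4, 16, 4] -> [4, 32, 4, 16, 4]
row 1: [8, 0, 64, 64, 32] -> [0, 0, 8, 128, 32]
row 2: [2, 2, 0, 2, 8] -> [0, 0, 2, 4, 8]
row 3: [8, 4, 0, 4, 4] -> [0, 0, 8, 4, 8]
row 4: [0, 16, 16, 8, 4] -> [0, 0, 32, 8, 4]

Answer: 4, 32, 4, 16, 4, 0, 0, 8, 128, 32, 0, 0, 2, 4, 8, 0, 0, 8, 4, 8, 0, 0, 32, 8, 4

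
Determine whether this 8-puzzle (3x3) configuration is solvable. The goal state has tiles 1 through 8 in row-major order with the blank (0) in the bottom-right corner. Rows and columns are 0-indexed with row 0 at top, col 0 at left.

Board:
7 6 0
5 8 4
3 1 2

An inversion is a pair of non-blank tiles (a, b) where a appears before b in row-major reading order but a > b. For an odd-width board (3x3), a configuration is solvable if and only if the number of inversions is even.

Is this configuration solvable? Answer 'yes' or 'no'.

Answer: yes

Derivation:
Inversions (pairs i<j in row-major order where tile[i] > tile[j] > 0): 24
24 is even, so the puzzle is solvable.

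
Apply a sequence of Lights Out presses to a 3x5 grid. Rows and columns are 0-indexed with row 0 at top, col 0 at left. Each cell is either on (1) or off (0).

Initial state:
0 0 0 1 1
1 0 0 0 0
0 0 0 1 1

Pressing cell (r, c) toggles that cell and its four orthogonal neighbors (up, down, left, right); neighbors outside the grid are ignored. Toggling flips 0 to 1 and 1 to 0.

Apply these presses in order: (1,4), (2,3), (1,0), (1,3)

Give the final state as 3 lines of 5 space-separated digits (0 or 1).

After press 1 at (1,4):
0 0 0 1 0
1 0 0 1 1
0 0 0 1 0

After press 2 at (2,3):
0 0 0 1 0
1 0 0 0 1
0 0 1 0 1

After press 3 at (1,0):
1 0 0 1 0
0 1 0 0 1
1 0 1 0 1

After press 4 at (1,3):
1 0 0 0 0
0 1 1 1 0
1 0 1 1 1

Answer: 1 0 0 0 0
0 1 1 1 0
1 0 1 1 1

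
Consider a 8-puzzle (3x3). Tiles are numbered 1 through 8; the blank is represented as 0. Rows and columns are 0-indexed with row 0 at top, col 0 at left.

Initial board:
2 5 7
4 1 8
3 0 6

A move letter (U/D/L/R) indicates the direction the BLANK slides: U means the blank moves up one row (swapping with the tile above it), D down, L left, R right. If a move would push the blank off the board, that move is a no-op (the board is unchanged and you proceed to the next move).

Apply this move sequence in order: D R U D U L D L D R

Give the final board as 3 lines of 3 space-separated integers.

After move 1 (D):
2 5 7
4 1 8
3 0 6

After move 2 (R):
2 5 7
4 1 8
3 6 0

After move 3 (U):
2 5 7
4 1 0
3 6 8

After move 4 (D):
2 5 7
4 1 8
3 6 0

After move 5 (U):
2 5 7
4 1 0
3 6 8

After move 6 (L):
2 5 7
4 0 1
3 6 8

After move 7 (D):
2 5 7
4 6 1
3 0 8

After move 8 (L):
2 5 7
4 6 1
0 3 8

After move 9 (D):
2 5 7
4 6 1
0 3 8

After move 10 (R):
2 5 7
4 6 1
3 0 8

Answer: 2 5 7
4 6 1
3 0 8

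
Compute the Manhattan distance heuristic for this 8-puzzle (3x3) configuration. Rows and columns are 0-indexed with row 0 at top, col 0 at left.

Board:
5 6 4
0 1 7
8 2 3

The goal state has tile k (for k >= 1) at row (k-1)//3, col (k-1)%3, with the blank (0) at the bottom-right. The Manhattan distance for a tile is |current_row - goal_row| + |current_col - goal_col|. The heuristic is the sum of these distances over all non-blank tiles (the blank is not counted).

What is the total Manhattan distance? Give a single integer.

Answer: 17

Derivation:
Tile 5: at (0,0), goal (1,1), distance |0-1|+|0-1| = 2
Tile 6: at (0,1), goal (1,2), distance |0-1|+|1-2| = 2
Tile 4: at (0,2), goal (1,0), distance |0-1|+|2-0| = 3
Tile 1: at (1,1), goal (0,0), distance |1-0|+|1-0| = 2
Tile 7: at (1,2), goal (2,0), distance |1-2|+|2-0| = 3
Tile 8: at (2,0), goal (2,1), distance |2-2|+|0-1| = 1
Tile 2: at (2,1), goal (0,1), distance |2-0|+|1-1| = 2
Tile 3: at (2,2), goal (0,2), distance |2-0|+|2-2| = 2
Sum: 2 + 2 + 3 + 2 + 3 + 1 + 2 + 2 = 17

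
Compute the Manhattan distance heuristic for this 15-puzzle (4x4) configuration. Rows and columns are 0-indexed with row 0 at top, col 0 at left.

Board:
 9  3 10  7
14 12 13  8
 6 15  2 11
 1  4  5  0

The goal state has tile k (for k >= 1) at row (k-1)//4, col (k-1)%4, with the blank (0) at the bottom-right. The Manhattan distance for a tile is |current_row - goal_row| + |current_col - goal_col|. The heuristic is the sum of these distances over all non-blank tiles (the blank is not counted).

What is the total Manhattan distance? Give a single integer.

Tile 9: at (0,0), goal (2,0), distance |0-2|+|0-0| = 2
Tile 3: at (0,1), goal (0,2), distance |0-0|+|1-2| = 1
Tile 10: at (0,2), goal (2,1), distance |0-2|+|2-1| = 3
Tile 7: at (0,3), goal (1,2), distance |0-1|+|3-2| = 2
Tile 14: at (1,0), goal (3,1), distance |1-3|+|0-1| = 3
Tile 12: at (1,1), goal (2,3), distance |1-2|+|1-3| = 3
Tile 13: at (1,2), goal (3,0), distance |1-3|+|2-0| = 4
Tile 8: at (1,3), goal (1,3), distance |1-1|+|3-3| = 0
Tile 6: at (2,0), goal (1,1), distance |2-1|+|0-1| = 2
Tile 15: at (2,1), goal (3,2), distance |2-3|+|1-2| = 2
Tile 2: at (2,2), goal (0,1), distance |2-0|+|2-1| = 3
Tile 11: at (2,3), goal (2,2), distance |2-2|+|3-2| = 1
Tile 1: at (3,0), goal (0,0), distance |3-0|+|0-0| = 3
Tile 4: at (3,1), goal (0,3), distance |3-0|+|1-3| = 5
Tile 5: at (3,2), goal (1,0), distance |3-1|+|2-0| = 4
Sum: 2 + 1 + 3 + 2 + 3 + 3 + 4 + 0 + 2 + 2 + 3 + 1 + 3 + 5 + 4 = 38

Answer: 38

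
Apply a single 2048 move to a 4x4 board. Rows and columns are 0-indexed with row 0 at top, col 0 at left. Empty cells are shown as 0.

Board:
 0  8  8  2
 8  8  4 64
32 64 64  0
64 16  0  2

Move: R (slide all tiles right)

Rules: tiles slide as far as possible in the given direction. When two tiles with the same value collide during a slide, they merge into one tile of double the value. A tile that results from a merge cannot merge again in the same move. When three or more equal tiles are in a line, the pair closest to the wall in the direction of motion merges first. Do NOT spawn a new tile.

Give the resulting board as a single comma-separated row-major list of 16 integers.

Slide right:
row 0: [0, 8, 8, 2] -> [0, 0, 16, 2]
row 1: [8, 8, 4, 64] -> [0, 16, 4, 64]
row 2: [32, 64, 64, 0] -> [0, 0, 32, 128]
row 3: [64, 16, 0, 2] -> [0, 64, 16, 2]

Answer: 0, 0, 16, 2, 0, 16, 4, 64, 0, 0, 32, 128, 0, 64, 16, 2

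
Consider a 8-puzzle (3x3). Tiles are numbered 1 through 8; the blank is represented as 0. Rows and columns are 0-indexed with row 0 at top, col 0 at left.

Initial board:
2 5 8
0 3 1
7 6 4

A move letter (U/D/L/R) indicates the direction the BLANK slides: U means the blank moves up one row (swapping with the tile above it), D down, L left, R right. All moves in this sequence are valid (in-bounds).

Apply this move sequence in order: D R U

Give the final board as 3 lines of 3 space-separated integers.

After move 1 (D):
2 5 8
7 3 1
0 6 4

After move 2 (R):
2 5 8
7 3 1
6 0 4

After move 3 (U):
2 5 8
7 0 1
6 3 4

Answer: 2 5 8
7 0 1
6 3 4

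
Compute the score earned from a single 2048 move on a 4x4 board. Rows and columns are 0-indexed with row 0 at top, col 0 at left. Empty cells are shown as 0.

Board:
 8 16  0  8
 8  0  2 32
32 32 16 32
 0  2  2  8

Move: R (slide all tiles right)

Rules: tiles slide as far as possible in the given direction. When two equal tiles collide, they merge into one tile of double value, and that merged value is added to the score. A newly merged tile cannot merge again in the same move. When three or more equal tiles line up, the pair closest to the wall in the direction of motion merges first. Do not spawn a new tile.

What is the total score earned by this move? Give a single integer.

Slide right:
row 0: [8, 16, 0, 8] -> [0, 8, 16, 8]  score +0 (running 0)
row 1: [8, 0, 2, 32] -> [0, 8, 2, 32]  score +0 (running 0)
row 2: [32, 32, 16, 32] -> [0, 64, 16, 32]  score +64 (running 64)
row 3: [0, 2, 2, 8] -> [0, 0, 4, 8]  score +4 (running 68)
Board after move:
 0  8 16  8
 0  8  2 32
 0 64 16 32
 0  0  4  8

Answer: 68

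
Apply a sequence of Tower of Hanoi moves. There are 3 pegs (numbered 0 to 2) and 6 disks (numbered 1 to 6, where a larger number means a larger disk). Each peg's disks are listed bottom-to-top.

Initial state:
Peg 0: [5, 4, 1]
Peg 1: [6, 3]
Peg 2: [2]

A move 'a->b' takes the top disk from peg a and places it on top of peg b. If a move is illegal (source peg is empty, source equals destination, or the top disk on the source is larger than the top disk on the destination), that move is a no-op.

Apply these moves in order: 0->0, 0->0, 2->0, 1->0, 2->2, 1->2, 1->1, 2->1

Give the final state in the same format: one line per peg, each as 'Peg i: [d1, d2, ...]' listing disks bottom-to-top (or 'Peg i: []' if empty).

After move 1 (0->0):
Peg 0: [5, 4, 1]
Peg 1: [6, 3]
Peg 2: [2]

After move 2 (0->0):
Peg 0: [5, 4, 1]
Peg 1: [6, 3]
Peg 2: [2]

After move 3 (2->0):
Peg 0: [5, 4, 1]
Peg 1: [6, 3]
Peg 2: [2]

After move 4 (1->0):
Peg 0: [5, 4, 1]
Peg 1: [6, 3]
Peg 2: [2]

After move 5 (2->2):
Peg 0: [5, 4, 1]
Peg 1: [6, 3]
Peg 2: [2]

After move 6 (1->2):
Peg 0: [5, 4, 1]
Peg 1: [6, 3]
Peg 2: [2]

After move 7 (1->1):
Peg 0: [5, 4, 1]
Peg 1: [6, 3]
Peg 2: [2]

After move 8 (2->1):
Peg 0: [5, 4, 1]
Peg 1: [6, 3, 2]
Peg 2: []

Answer: Peg 0: [5, 4, 1]
Peg 1: [6, 3, 2]
Peg 2: []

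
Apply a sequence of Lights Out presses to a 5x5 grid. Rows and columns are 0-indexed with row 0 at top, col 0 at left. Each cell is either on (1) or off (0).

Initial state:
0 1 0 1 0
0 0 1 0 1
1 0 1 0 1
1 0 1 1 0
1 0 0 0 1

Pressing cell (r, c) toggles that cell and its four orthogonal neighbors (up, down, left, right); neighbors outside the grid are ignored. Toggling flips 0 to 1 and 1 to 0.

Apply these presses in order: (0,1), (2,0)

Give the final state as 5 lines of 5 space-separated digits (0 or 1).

After press 1 at (0,1):
1 0 1 1 0
0 1 1 0 1
1 0 1 0 1
1 0 1 1 0
1 0 0 0 1

After press 2 at (2,0):
1 0 1 1 0
1 1 1 0 1
0 1 1 0 1
0 0 1 1 0
1 0 0 0 1

Answer: 1 0 1 1 0
1 1 1 0 1
0 1 1 0 1
0 0 1 1 0
1 0 0 0 1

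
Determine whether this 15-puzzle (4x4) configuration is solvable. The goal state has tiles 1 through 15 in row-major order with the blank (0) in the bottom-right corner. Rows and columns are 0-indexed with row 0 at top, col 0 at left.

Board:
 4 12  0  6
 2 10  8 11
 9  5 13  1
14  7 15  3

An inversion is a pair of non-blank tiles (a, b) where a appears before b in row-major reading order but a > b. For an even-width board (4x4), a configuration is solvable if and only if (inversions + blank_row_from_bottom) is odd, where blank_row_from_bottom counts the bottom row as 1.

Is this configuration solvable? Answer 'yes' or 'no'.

Inversions: 46
Blank is in row 0 (0-indexed from top), which is row 4 counting from the bottom (bottom = 1).
46 + 4 = 50, which is even, so the puzzle is not solvable.

Answer: no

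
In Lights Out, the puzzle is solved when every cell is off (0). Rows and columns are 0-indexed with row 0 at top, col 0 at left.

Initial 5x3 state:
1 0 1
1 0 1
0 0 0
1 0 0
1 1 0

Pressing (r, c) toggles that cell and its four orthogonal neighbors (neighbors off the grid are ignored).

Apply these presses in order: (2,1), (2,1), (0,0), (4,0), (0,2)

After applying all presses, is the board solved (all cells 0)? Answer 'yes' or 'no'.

After press 1 at (2,1):
1 0 1
1 1 1
1 1 1
1 1 0
1 1 0

After press 2 at (2,1):
1 0 1
1 0 1
0 0 0
1 0 0
1 1 0

After press 3 at (0,0):
0 1 1
0 0 1
0 0 0
1 0 0
1 1 0

After press 4 at (4,0):
0 1 1
0 0 1
0 0 0
0 0 0
0 0 0

After press 5 at (0,2):
0 0 0
0 0 0
0 0 0
0 0 0
0 0 0

Lights still on: 0

Answer: yes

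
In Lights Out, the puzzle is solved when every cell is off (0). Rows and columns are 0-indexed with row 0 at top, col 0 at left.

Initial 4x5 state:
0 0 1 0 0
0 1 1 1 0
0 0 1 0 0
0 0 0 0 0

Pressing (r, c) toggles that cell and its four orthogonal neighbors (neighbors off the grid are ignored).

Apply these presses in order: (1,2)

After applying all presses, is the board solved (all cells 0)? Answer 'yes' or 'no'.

After press 1 at (1,2):
0 0 0 0 0
0 0 0 0 0
0 0 0 0 0
0 0 0 0 0

Lights still on: 0

Answer: yes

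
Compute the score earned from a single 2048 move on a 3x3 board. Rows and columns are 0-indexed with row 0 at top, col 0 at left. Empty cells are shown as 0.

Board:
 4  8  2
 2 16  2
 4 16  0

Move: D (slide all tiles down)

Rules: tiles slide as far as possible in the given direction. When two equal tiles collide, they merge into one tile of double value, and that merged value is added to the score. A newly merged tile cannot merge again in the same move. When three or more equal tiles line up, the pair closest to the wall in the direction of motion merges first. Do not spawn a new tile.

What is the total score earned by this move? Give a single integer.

Answer: 36

Derivation:
Slide down:
col 0: [4, 2, 4] -> [4, 2, 4]  score +0 (running 0)
col 1: [8, 16, 16] -> [0, 8, 32]  score +32 (running 32)
col 2: [2, 2, 0] -> [0, 0, 4]  score +4 (running 36)
Board after move:
 4  0  0
 2  8  0
 4 32  4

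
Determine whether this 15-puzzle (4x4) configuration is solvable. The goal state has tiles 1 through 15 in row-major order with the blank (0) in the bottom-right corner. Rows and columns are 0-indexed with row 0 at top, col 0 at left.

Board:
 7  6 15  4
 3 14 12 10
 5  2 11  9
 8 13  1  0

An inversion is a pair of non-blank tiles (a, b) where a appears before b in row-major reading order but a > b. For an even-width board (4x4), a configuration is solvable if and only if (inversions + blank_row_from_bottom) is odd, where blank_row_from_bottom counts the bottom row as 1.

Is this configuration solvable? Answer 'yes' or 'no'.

Answer: no

Derivation:
Inversions: 59
Blank is in row 3 (0-indexed from top), which is row 1 counting from the bottom (bottom = 1).
59 + 1 = 60, which is even, so the puzzle is not solvable.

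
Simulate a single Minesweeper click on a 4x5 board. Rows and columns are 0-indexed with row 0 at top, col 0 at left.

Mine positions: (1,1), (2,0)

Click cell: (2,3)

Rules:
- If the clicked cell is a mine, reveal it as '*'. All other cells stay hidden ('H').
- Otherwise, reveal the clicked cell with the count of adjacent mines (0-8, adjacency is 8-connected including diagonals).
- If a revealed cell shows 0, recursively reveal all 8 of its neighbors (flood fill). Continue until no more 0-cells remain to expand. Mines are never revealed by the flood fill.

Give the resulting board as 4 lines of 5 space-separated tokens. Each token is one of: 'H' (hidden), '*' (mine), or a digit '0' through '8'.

H H 1 0 0
H H 1 0 0
H 2 1 0 0
H 1 0 0 0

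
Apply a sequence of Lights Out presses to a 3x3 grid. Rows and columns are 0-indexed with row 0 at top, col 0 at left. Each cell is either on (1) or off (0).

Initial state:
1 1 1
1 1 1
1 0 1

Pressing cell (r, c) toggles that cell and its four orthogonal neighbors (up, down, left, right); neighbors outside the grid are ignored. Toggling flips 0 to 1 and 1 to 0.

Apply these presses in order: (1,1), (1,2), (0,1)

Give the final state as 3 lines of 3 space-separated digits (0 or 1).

After press 1 at (1,1):
1 0 1
0 0 0
1 1 1

After press 2 at (1,2):
1 0 0
0 1 1
1 1 0

After press 3 at (0,1):
0 1 1
0 0 1
1 1 0

Answer: 0 1 1
0 0 1
1 1 0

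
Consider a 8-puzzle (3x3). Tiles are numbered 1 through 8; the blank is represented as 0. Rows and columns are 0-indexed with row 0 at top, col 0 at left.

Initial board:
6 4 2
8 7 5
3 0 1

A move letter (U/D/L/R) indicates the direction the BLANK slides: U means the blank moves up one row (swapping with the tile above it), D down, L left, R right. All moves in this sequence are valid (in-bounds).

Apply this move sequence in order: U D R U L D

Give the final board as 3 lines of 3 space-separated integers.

After move 1 (U):
6 4 2
8 0 5
3 7 1

After move 2 (D):
6 4 2
8 7 5
3 0 1

After move 3 (R):
6 4 2
8 7 5
3 1 0

After move 4 (U):
6 4 2
8 7 0
3 1 5

After move 5 (L):
6 4 2
8 0 7
3 1 5

After move 6 (D):
6 4 2
8 1 7
3 0 5

Answer: 6 4 2
8 1 7
3 0 5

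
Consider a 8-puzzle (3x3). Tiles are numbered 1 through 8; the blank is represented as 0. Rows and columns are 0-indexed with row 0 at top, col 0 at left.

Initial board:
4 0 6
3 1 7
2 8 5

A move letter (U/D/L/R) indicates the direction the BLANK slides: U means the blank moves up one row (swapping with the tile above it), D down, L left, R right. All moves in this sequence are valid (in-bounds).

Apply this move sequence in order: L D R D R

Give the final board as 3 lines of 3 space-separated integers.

Answer: 3 4 6
1 8 7
2 5 0

Derivation:
After move 1 (L):
0 4 6
3 1 7
2 8 5

After move 2 (D):
3 4 6
0 1 7
2 8 5

After move 3 (R):
3 4 6
1 0 7
2 8 5

After move 4 (D):
3 4 6
1 8 7
2 0 5

After move 5 (R):
3 4 6
1 8 7
2 5 0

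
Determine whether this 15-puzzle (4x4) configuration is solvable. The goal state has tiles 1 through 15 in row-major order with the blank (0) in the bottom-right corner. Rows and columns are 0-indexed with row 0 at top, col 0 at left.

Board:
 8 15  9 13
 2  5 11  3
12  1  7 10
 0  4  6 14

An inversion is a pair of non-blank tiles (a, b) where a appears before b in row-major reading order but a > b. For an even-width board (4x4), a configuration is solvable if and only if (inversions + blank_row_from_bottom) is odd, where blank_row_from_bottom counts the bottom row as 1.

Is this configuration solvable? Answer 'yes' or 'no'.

Answer: no

Derivation:
Inversions: 57
Blank is in row 3 (0-indexed from top), which is row 1 counting from the bottom (bottom = 1).
57 + 1 = 58, which is even, so the puzzle is not solvable.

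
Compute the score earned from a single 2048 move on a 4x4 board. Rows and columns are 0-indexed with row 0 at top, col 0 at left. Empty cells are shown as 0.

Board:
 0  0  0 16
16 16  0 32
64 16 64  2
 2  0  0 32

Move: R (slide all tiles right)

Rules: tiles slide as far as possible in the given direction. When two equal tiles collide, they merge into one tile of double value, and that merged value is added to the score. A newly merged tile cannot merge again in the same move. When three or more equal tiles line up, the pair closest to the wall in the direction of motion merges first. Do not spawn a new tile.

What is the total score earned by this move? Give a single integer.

Slide right:
row 0: [0, 0, 0, 16] -> [0, 0, 0, 16]  score +0 (running 0)
row 1: [16, 16, 0, 32] -> [0, 0, 32, 32]  score +32 (running 32)
row 2: [64, 16, 64, 2] -> [64, 16, 64, 2]  score +0 (running 32)
row 3: [2, 0, 0, 32] -> [0, 0, 2, 32]  score +0 (running 32)
Board after move:
 0  0  0 16
 0  0 32 32
64 16 64  2
 0  0  2 32

Answer: 32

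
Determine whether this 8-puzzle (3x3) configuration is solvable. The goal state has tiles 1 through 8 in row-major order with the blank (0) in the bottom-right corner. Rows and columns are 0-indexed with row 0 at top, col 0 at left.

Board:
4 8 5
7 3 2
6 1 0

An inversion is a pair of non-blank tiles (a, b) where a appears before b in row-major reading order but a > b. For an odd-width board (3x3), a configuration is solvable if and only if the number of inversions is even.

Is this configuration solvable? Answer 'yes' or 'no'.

Answer: yes

Derivation:
Inversions (pairs i<j in row-major order where tile[i] > tile[j] > 0): 20
20 is even, so the puzzle is solvable.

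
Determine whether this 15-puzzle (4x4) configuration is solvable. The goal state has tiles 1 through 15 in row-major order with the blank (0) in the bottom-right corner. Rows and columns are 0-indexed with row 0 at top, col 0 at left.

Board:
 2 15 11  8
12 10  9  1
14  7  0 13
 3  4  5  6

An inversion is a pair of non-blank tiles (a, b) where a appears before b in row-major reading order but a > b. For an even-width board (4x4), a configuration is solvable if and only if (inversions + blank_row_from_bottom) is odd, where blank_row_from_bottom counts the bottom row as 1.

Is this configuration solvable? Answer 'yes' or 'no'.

Answer: no

Derivation:
Inversions: 64
Blank is in row 2 (0-indexed from top), which is row 2 counting from the bottom (bottom = 1).
64 + 2 = 66, which is even, so the puzzle is not solvable.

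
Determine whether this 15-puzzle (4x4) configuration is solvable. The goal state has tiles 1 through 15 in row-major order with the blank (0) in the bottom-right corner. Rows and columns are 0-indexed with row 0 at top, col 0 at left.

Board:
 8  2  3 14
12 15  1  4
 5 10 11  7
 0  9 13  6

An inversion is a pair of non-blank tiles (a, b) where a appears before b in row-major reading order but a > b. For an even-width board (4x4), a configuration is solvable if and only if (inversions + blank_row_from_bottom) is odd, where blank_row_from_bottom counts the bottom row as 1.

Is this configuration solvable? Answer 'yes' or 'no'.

Answer: no

Derivation:
Inversions: 45
Blank is in row 3 (0-indexed from top), which is row 1 counting from the bottom (bottom = 1).
45 + 1 = 46, which is even, so the puzzle is not solvable.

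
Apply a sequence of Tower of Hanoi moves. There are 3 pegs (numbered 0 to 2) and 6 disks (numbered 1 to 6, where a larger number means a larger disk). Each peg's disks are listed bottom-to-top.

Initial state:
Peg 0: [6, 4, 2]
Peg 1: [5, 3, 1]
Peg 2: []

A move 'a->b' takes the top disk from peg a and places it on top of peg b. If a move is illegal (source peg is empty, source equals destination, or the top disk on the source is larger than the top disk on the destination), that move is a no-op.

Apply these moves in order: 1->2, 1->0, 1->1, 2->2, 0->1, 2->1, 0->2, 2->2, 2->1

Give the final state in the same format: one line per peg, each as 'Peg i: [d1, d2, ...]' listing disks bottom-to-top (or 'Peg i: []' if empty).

Answer: Peg 0: [6]
Peg 1: [5, 3, 2, 1]
Peg 2: [4]

Derivation:
After move 1 (1->2):
Peg 0: [6, 4, 2]
Peg 1: [5, 3]
Peg 2: [1]

After move 2 (1->0):
Peg 0: [6, 4, 2]
Peg 1: [5, 3]
Peg 2: [1]

After move 3 (1->1):
Peg 0: [6, 4, 2]
Peg 1: [5, 3]
Peg 2: [1]

After move 4 (2->2):
Peg 0: [6, 4, 2]
Peg 1: [5, 3]
Peg 2: [1]

After move 5 (0->1):
Peg 0: [6, 4]
Peg 1: [5, 3, 2]
Peg 2: [1]

After move 6 (2->1):
Peg 0: [6, 4]
Peg 1: [5, 3, 2, 1]
Peg 2: []

After move 7 (0->2):
Peg 0: [6]
Peg 1: [5, 3, 2, 1]
Peg 2: [4]

After move 8 (2->2):
Peg 0: [6]
Peg 1: [5, 3, 2, 1]
Peg 2: [4]

After move 9 (2->1):
Peg 0: [6]
Peg 1: [5, 3, 2, 1]
Peg 2: [4]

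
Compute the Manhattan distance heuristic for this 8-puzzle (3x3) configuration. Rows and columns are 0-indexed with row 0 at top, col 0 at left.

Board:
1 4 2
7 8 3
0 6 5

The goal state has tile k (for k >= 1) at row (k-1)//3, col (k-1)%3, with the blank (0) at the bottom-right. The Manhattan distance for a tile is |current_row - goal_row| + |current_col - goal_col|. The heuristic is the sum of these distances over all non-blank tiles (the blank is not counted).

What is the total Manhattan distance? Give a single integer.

Answer: 10

Derivation:
Tile 1: at (0,0), goal (0,0), distance |0-0|+|0-0| = 0
Tile 4: at (0,1), goal (1,0), distance |0-1|+|1-0| = 2
Tile 2: at (0,2), goal (0,1), distance |0-0|+|2-1| = 1
Tile 7: at (1,0), goal (2,0), distance |1-2|+|0-0| = 1
Tile 8: at (1,1), goal (2,1), distance |1-2|+|1-1| = 1
Tile 3: at (1,2), goal (0,2), distance |1-0|+|2-2| = 1
Tile 6: at (2,1), goal (1,2), distance |2-1|+|1-2| = 2
Tile 5: at (2,2), goal (1,1), distance |2-1|+|2-1| = 2
Sum: 0 + 2 + 1 + 1 + 1 + 1 + 2 + 2 = 10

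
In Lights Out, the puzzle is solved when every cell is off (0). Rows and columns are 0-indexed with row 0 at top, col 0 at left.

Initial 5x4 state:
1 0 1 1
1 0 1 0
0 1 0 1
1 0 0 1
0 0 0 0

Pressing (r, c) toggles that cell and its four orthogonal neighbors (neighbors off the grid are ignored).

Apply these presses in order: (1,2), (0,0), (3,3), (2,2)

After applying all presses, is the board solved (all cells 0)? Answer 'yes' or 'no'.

After press 1 at (1,2):
1 0 0 1
1 1 0 1
0 1 1 1
1 0 0 1
0 0 0 0

After press 2 at (0,0):
0 1 0 1
0 1 0 1
0 1 1 1
1 0 0 1
0 0 0 0

After press 3 at (3,3):
0 1 0 1
0 1 0 1
0 1 1 0
1 0 1 0
0 0 0 1

After press 4 at (2,2):
0 1 0 1
0 1 1 1
0 0 0 1
1 0 0 0
0 0 0 1

Lights still on: 8

Answer: no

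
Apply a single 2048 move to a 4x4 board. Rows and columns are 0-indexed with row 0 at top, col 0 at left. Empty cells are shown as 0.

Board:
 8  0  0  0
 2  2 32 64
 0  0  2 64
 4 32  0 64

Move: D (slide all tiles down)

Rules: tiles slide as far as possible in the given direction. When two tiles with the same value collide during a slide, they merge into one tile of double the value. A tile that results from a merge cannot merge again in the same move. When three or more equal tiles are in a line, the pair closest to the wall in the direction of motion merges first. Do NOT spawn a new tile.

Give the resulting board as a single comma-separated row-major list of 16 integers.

Slide down:
col 0: [8, 2, 0, 4] -> [0, 8, 2, 4]
col 1: [0, 2, 0, 32] -> [0, 0, 2, 32]
col 2: [0, 32, 2, 0] -> [0, 0, 32, 2]
col 3: [0, 64, 64, 64] -> [0, 0, 64, 128]

Answer: 0, 0, 0, 0, 8, 0, 0, 0, 2, 2, 32, 64, 4, 32, 2, 128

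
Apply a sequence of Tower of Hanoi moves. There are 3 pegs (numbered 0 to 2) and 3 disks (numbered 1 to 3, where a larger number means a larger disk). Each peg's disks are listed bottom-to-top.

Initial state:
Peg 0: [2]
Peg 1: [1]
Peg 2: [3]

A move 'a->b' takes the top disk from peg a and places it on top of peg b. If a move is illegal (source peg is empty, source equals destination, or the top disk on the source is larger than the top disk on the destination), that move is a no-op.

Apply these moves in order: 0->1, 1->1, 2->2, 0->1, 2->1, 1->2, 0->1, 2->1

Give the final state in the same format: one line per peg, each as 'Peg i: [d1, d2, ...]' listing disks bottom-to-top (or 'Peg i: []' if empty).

Answer: Peg 0: []
Peg 1: [2, 1]
Peg 2: [3]

Derivation:
After move 1 (0->1):
Peg 0: [2]
Peg 1: [1]
Peg 2: [3]

After move 2 (1->1):
Peg 0: [2]
Peg 1: [1]
Peg 2: [3]

After move 3 (2->2):
Peg 0: [2]
Peg 1: [1]
Peg 2: [3]

After move 4 (0->1):
Peg 0: [2]
Peg 1: [1]
Peg 2: [3]

After move 5 (2->1):
Peg 0: [2]
Peg 1: [1]
Peg 2: [3]

After move 6 (1->2):
Peg 0: [2]
Peg 1: []
Peg 2: [3, 1]

After move 7 (0->1):
Peg 0: []
Peg 1: [2]
Peg 2: [3, 1]

After move 8 (2->1):
Peg 0: []
Peg 1: [2, 1]
Peg 2: [3]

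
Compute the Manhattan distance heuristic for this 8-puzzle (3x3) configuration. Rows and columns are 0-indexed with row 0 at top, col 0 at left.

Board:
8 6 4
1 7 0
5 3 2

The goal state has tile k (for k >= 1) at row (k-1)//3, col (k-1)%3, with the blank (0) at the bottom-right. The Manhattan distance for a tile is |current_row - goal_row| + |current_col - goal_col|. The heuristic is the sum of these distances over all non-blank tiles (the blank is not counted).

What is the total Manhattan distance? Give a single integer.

Answer: 19

Derivation:
Tile 8: (0,0)->(2,1) = 3
Tile 6: (0,1)->(1,2) = 2
Tile 4: (0,2)->(1,0) = 3
Tile 1: (1,0)->(0,0) = 1
Tile 7: (1,1)->(2,0) = 2
Tile 5: (2,0)->(1,1) = 2
Tile 3: (2,1)->(0,2) = 3
Tile 2: (2,2)->(0,1) = 3
Sum: 3 + 2 + 3 + 1 + 2 + 2 + 3 + 3 = 19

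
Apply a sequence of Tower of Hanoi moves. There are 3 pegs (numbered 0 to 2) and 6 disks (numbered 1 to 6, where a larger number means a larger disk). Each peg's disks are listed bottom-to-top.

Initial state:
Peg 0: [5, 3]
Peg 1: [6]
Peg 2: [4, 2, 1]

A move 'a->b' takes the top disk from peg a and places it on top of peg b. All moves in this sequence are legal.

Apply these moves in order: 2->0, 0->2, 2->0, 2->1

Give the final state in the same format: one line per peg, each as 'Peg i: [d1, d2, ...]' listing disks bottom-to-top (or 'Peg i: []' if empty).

After move 1 (2->0):
Peg 0: [5, 3, 1]
Peg 1: [6]
Peg 2: [4, 2]

After move 2 (0->2):
Peg 0: [5, 3]
Peg 1: [6]
Peg 2: [4, 2, 1]

After move 3 (2->0):
Peg 0: [5, 3, 1]
Peg 1: [6]
Peg 2: [4, 2]

After move 4 (2->1):
Peg 0: [5, 3, 1]
Peg 1: [6, 2]
Peg 2: [4]

Answer: Peg 0: [5, 3, 1]
Peg 1: [6, 2]
Peg 2: [4]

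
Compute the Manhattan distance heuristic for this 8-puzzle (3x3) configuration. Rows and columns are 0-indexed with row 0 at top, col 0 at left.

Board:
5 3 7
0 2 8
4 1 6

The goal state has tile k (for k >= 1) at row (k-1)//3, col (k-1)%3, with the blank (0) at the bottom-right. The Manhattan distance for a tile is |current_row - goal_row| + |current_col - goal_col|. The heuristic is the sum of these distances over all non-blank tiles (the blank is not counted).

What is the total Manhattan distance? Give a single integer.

Answer: 15

Derivation:
Tile 5: at (0,0), goal (1,1), distance |0-1|+|0-1| = 2
Tile 3: at (0,1), goal (0,2), distance |0-0|+|1-2| = 1
Tile 7: at (0,2), goal (2,0), distance |0-2|+|2-0| = 4
Tile 2: at (1,1), goal (0,1), distance |1-0|+|1-1| = 1
Tile 8: at (1,2), goal (2,1), distance |1-2|+|2-1| = 2
Tile 4: at (2,0), goal (1,0), distance |2-1|+|0-0| = 1
Tile 1: at (2,1), goal (0,0), distance |2-0|+|1-0| = 3
Tile 6: at (2,2), goal (1,2), distance |2-1|+|2-2| = 1
Sum: 2 + 1 + 4 + 1 + 2 + 1 + 3 + 1 = 15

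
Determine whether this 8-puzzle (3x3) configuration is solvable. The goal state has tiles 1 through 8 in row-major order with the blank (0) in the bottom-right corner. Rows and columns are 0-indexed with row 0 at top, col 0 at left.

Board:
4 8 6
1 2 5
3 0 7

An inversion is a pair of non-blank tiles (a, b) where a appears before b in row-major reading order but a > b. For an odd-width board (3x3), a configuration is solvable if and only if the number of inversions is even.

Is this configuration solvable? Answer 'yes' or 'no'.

Answer: yes

Derivation:
Inversions (pairs i<j in row-major order where tile[i] > tile[j] > 0): 14
14 is even, so the puzzle is solvable.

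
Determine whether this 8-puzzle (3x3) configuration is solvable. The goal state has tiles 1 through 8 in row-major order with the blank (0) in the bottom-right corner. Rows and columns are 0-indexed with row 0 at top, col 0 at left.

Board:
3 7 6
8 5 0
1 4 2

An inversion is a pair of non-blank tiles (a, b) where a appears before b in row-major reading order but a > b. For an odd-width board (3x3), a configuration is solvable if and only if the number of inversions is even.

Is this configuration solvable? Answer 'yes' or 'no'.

Answer: no

Derivation:
Inversions (pairs i<j in row-major order where tile[i] > tile[j] > 0): 19
19 is odd, so the puzzle is not solvable.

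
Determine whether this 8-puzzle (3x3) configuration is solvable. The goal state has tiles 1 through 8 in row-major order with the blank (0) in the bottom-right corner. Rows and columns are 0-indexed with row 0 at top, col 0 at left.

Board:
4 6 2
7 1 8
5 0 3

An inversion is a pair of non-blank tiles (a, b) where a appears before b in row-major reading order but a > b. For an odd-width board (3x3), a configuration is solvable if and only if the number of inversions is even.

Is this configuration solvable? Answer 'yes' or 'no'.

Answer: yes

Derivation:
Inversions (pairs i<j in row-major order where tile[i] > tile[j] > 0): 14
14 is even, so the puzzle is solvable.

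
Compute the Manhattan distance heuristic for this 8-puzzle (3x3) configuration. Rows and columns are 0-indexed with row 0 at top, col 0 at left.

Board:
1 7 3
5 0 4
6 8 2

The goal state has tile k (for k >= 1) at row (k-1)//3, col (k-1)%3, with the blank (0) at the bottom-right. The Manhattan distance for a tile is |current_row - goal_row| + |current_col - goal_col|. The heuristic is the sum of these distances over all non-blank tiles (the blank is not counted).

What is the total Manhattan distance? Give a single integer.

Answer: 12

Derivation:
Tile 1: (0,0)->(0,0) = 0
Tile 7: (0,1)->(2,0) = 3
Tile 3: (0,2)->(0,2) = 0
Tile 5: (1,0)->(1,1) = 1
Tile 4: (1,2)->(1,0) = 2
Tile 6: (2,0)->(1,2) = 3
Tile 8: (2,1)->(2,1) = 0
Tile 2: (2,2)->(0,1) = 3
Sum: 0 + 3 + 0 + 1 + 2 + 3 + 0 + 3 = 12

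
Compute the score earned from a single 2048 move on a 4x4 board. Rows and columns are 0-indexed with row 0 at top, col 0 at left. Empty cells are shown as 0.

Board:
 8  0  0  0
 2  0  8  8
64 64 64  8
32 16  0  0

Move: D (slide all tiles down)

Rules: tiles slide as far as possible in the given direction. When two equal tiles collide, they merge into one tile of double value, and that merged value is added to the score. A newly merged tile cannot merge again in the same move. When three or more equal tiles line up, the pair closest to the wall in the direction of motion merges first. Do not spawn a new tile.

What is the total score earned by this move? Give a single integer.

Slide down:
col 0: [8, 2, 64, 32] -> [8, 2, 64, 32]  score +0 (running 0)
col 1: [0, 0, 64, 16] -> [0, 0, 64, 16]  score +0 (running 0)
col 2: [0, 8, 64, 0] -> [0, 0, 8, 64]  score +0 (running 0)
col 3: [0, 8, 8, 0] -> [0, 0, 0, 16]  score +16 (running 16)
Board after move:
 8  0  0  0
 2  0  0  0
64 64  8  0
32 16 64 16

Answer: 16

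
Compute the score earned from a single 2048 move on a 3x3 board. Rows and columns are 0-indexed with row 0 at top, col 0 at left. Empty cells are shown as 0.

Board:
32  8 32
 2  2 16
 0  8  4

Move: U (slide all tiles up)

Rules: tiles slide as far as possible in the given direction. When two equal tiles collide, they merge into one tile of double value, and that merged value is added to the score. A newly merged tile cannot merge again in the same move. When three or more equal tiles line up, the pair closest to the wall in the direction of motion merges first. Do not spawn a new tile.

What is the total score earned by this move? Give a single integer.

Answer: 0

Derivation:
Slide up:
col 0: [32, 2, 0] -> [32, 2, 0]  score +0 (running 0)
col 1: [8, 2, 8] -> [8, 2, 8]  score +0 (running 0)
col 2: [32, 16, 4] -> [32, 16, 4]  score +0 (running 0)
Board after move:
32  8 32
 2  2 16
 0  8  4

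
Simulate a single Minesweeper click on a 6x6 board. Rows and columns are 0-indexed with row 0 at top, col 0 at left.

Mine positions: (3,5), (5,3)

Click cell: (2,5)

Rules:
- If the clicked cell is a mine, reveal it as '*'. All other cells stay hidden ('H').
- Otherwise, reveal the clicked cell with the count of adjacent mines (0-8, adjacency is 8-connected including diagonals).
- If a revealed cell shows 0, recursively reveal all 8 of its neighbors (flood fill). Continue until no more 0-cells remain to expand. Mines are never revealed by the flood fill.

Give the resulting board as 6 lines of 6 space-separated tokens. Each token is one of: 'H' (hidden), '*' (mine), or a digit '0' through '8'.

H H H H H H
H H H H H H
H H H H H 1
H H H H H H
H H H H H H
H H H H H H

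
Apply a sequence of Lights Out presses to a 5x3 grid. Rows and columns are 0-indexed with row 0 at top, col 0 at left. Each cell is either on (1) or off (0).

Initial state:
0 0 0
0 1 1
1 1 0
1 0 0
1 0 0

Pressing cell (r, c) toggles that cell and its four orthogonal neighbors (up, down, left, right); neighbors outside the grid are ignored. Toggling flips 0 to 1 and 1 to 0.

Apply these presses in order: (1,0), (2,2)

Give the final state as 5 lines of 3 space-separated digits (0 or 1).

Answer: 1 0 0
1 0 0
0 0 1
1 0 1
1 0 0

Derivation:
After press 1 at (1,0):
1 0 0
1 0 1
0 1 0
1 0 0
1 0 0

After press 2 at (2,2):
1 0 0
1 0 0
0 0 1
1 0 1
1 0 0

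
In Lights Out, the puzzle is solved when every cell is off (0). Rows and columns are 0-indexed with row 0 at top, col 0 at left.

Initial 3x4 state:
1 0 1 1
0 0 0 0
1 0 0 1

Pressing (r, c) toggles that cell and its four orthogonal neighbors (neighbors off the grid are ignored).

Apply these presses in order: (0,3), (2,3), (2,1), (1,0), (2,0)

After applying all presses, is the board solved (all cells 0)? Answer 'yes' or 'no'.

After press 1 at (0,3):
1 0 0 0
0 0 0 1
1 0 0 1

After press 2 at (2,3):
1 0 0 0
0 0 0 0
1 0 1 0

After press 3 at (2,1):
1 0 0 0
0 1 0 0
0 1 0 0

After press 4 at (1,0):
0 0 0 0
1 0 0 0
1 1 0 0

After press 5 at (2,0):
0 0 0 0
0 0 0 0
0 0 0 0

Lights still on: 0

Answer: yes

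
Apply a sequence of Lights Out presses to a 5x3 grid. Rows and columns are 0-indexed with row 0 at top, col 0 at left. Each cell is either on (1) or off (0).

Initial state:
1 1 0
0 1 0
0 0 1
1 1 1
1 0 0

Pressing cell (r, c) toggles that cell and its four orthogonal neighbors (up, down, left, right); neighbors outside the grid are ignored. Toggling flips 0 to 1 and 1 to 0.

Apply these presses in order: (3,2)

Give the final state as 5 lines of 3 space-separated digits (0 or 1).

After press 1 at (3,2):
1 1 0
0 1 0
0 0 0
1 0 0
1 0 1

Answer: 1 1 0
0 1 0
0 0 0
1 0 0
1 0 1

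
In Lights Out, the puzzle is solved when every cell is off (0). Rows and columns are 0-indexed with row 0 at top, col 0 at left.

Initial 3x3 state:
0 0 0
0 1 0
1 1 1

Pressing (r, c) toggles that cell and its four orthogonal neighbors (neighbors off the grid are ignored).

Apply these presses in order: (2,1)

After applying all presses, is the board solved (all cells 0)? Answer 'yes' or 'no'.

After press 1 at (2,1):
0 0 0
0 0 0
0 0 0

Lights still on: 0

Answer: yes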